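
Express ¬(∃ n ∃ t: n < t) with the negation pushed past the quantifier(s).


Negation flips each quantifier (∀↔∃) and negates the inner predicate.
¬(∃ n ∃ t: φ) = ∀ n ∀ t: ¬φ.

∀ n ∀ t: ¬(n < t)


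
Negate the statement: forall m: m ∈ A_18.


¬(forall x: φ) = exists x: ¬φ, and ¬(exists x: φ) = forall x: ¬φ.
Apply to the universal statement.

exists m: ~(m ∈ A_18)


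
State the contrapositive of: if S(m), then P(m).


The contrapositive of (P → Q) is (¬Q → ¬P); it is logically equivalent to the original.
Here P = 'S(m)' and Q = 'P(m)'.

If not (P(m)), then not (S(m)).


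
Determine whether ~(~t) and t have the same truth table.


Compare truth tables:
t | φ | ψ
---------
False | False | False
True | True | True
The columns φ and ψ agree on every row.

Yes, they are logically equivalent.


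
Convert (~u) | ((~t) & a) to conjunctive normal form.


Step 1: Distribute ∨ over ∧: (¬u) ∨ ((¬t) ∧ a) = ((¬u) ∨ (¬t)) ∧ ((¬u) ∨ a).

((~u) | (~t)) & ((~u) | a)


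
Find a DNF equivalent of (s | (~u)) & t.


Step 1: Distribute ∧ over ∨: (s ∨ (¬u)) ∧ t = (s ∧ t) ∨ ((¬u) ∧ t).

(s & t) | ((~u) & t)


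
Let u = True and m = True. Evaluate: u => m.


Implication is false only when antecedent is true and consequent is false.
Substitute: u=True, m=True.
True => True evaluates to True.

True


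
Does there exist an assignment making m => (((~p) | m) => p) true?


Search for a satisfying assignment over {m, p}.
Try m=False, p=False: the formula evaluates to True.
A satisfying assignment exists.

Satisfiable.


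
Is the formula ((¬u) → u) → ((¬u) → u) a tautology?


Build the truth table over {u}:
u | φ
-----
F | T
T | T
Every row evaluates to true.

Yes, it is a tautology.


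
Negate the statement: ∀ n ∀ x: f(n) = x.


Negation flips each quantifier (∀↔∃) and negates the inner predicate.
¬(∀ n ∀ x: φ) = ∃ n ∃ x: ¬φ.

∃ n ∃ x: ¬(f(n) = x)


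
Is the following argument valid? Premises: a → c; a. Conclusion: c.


This matches the form of modus ponens: the conclusion follows in every model of the premises.

Valid.


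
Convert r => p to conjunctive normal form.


Step 1: Rewrite r → p as ¬r ∨ p.

(~r) | p


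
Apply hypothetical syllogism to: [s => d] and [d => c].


Hypothetical syllogism: from (P → Q) and (Q → R), infer (P → R).
Chain the two implications through the shared middle term 'd'.

s => c


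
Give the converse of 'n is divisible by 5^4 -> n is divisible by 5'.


The converse of (P → Q) is (Q → P). It is not in general equivalent to the original.
Here P = 'n is divisible by 5^4' and Q = 'n is divisible by 5'.

If n is divisible by 5, then n is divisible by 5^4.


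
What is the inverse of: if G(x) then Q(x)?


The inverse of (P → Q) is (¬P → ¬Q). It is equivalent to the converse, not to the original.
Here P = 'G(x)' and Q = 'Q(x)'.

If not (G(x)), then not (Q(x)).


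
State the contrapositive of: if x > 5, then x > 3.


The contrapositive of (P → Q) is (¬Q → ¬P); it is logically equivalent to the original.
Here P = 'x > 5' and Q = 'x > 3'.

If not (x > 3), then not (x > 5).


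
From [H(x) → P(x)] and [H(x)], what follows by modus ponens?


Modus ponens: from (P → Q) and P, infer Q.
P = 'H(x)' is asserted, and P → Q holds, so Q follows.

P(x).


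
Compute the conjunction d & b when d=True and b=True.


Conjunction is true only when both operands are true.
Substitute: d=True, b=True.
True & True evaluates to True.

True


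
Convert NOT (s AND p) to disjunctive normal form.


Step 1: Apply De Morgan: ¬(s ∧ p) = ¬s ∨ ¬p.

(NOT s) OR (NOT p)


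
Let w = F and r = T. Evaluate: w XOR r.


Exclusive or is true when exactly one operand is true.
Substitute: w=F, r=T.
F XOR T evaluates to T.

T


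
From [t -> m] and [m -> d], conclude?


Hypothetical syllogism: from (P → Q) and (Q → R), infer (P → R).
Chain the two implications through the shared middle term 'm'.

t -> d


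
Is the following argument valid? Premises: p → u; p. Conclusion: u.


This matches the form of modus ponens: the conclusion follows in every model of the premises.

Valid.


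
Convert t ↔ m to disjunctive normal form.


Step 1: t ↔ m is true exactly when both agree: (t ∧ m) ∨ (¬t ∧ ¬m).

(t ∧ m) ∨ ((¬t) ∧ (¬m))


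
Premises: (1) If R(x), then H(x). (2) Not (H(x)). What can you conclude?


Modus tollens: from (P → Q) and ¬Q, infer ¬P.
Q = 'H(x)' is denied; since P → Q, P must also fail.

Not (R(x)).


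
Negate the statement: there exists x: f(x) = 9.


¬(for all x: φ) = there exists x: ¬φ, and ¬(there exists x: φ) = for all x: ¬φ.
Apply to the existential statement.

for all x: NOT(f(x) = 9)


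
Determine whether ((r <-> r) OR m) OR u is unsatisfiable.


Truth table over {m, r, u}:
m | r | u | φ
-------------
F | F | F | T
T | F | F | T
F | T | F | T
T | T | F | T
F | F | T | T
T | F | T | T
F | T | T | T
T | T | T | T
Satisfying assignment at row 1: m=F, r=F, u=F gives T.

No, it is not a contradiction.


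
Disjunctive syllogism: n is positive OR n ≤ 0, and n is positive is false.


Disjunctive syllogism: from (P ∨ Q) and ¬P, infer Q.
One disjunct, 'n is positive', is ruled out; the other must hold.

n ≤ 0


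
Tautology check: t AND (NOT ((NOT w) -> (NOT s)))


Build the truth table over {s, t, w}:
s | t | w | φ
-------------
F | F | F | F
T | F | F | F
F | T | F | F
T | T | F | T
F | F | T | F
T | F | T | F
F | T | T | F
T | T | T | F
Counterexample at row 1: with s=F, t=F, w=F, the formula is F.

No, it is not a tautology.


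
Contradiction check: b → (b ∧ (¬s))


Truth table over {b, s}:
b | s | φ
---------
F | F | T
T | F | T
F | T | T
T | T | F
Satisfying assignment at row 1: b=F, s=F gives T.

No, it is not a contradiction.


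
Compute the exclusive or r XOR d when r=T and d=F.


Exclusive or is true when exactly one operand is true.
Substitute: r=T, d=F.
T XOR F evaluates to T.

T


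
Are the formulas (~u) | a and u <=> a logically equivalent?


Compare truth tables:
a | u | φ | ψ
-------------
False | False | True | True
True | False | True | False
False | True | False | False
True | True | True | True
They differ at row 2 (a=True, u=False): φ=True but ψ=False.

No, they are not logically equivalent.


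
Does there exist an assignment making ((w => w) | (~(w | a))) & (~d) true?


Search for a satisfying assignment over {a, d, w}.
Try a=False, d=False, w=False: the formula evaluates to True.
A satisfying assignment exists.

Satisfiable.


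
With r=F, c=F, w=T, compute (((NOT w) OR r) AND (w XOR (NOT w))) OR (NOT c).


Substitute r=F, c=F, w=T:
NOT w = F
(NOT w) OR r = F OR F = F
NOT w = F
w XOR (NOT w) = T XOR F = T
((NOT w) OR r) AND (w XOR (NOT w)) = F AND T = F
NOT c = T
(((NOT w) OR r) AND (w XOR (NOT w))) OR (NOT c) = F OR T = T

T


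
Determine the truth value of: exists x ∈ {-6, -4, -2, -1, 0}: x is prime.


Evaluate the predicate on each element: -6:False, -4:False, -2:False, -1:False, 0:False.
No element satisfies the predicate.

False


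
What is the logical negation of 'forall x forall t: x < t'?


Negation flips each quantifier (∀↔∃) and negates the inner predicate.
¬(forall x forall t: φ) = exists x exists t: ¬φ.

exists x exists t: ~(x < t)


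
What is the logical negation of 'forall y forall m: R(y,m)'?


Negation flips each quantifier (∀↔∃) and negates the inner predicate.
¬(forall y forall m: φ) = exists y exists m: ¬φ.

exists y exists m: ~(R(y,m))


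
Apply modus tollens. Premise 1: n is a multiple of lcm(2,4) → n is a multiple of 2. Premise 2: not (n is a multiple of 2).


Modus tollens: from (P → Q) and ¬Q, infer ¬P.
Q = 'n is a multiple of 2' is denied; since P → Q, P must also fail.

Not (n is a multiple of lcm(2,4)).


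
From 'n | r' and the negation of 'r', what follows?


Disjunctive syllogism: from (P ∨ Q) and ¬P, infer Q.
One disjunct, 'r', is ruled out; the other must hold.

n


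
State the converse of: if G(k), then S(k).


The converse of (P → Q) is (Q → P). It is not in general equivalent to the original.
Here P = 'G(k)' and Q = 'S(k)'.

If S(k), then G(k).


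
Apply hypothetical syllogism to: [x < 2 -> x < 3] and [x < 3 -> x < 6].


Hypothetical syllogism: from (P → Q) and (Q → R), infer (P → R).
Chain the two implications through the shared middle term 'x < 3'.

x < 2 -> x < 6


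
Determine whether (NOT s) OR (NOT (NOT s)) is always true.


Build the truth table over {s}:
s | φ
-----
F | T
T | T
Every row evaluates to true.

Yes, it is a tautology.


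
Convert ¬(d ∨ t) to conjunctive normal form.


Step 1: Apply De Morgan: ¬(d ∨ t) = ¬d ∧ ¬t.

(¬d) ∧ (¬t)


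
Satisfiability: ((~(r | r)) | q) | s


Search for a satisfying assignment over {q, r, s}.
Try q=False, r=False, s=False: the formula evaluates to True.
A satisfying assignment exists.

Satisfiable.


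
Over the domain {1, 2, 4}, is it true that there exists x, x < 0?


Evaluate the predicate on each element: 1:F, 2:F, 4:F.
No element satisfies the predicate.

F


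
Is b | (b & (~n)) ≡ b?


Compare truth tables:
b | n | φ | ψ
-------------
False | False | False | False
True | False | True | True
False | True | False | False
True | True | True | True
The columns φ and ψ agree on every row.

Yes, they are logically equivalent.


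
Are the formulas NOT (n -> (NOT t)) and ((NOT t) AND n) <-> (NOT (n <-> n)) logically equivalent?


Compare truth tables:
n | t | φ | ψ
-------------
F | F | F | T
T | F | F | F
F | T | F | T
T | T | T | T
They differ at row 1 (n=F, t=F): φ=F but ψ=T.

No, they are not logically equivalent.


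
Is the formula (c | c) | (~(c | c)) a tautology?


Build the truth table over {c}:
c | φ
-----
False | True
True | True
Every row evaluates to true.

Yes, it is a tautology.


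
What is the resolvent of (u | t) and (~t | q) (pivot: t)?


The clauses contain complementary literals t and ~t.
Resolution eliminates this pair and disjoins the remaining literals (merging duplicates).

(u | q)


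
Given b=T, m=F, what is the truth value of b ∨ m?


Disjunction is false only when both operands are false.
Substitute: b=T, m=F.
T ∨ F evaluates to T.

T


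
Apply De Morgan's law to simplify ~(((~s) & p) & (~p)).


De Morgan: the negation of a conjunction is the disjunction of the negations.
Distribute ~ across &, flipping it to |, and negate each literal.

(s | (~p)) | p


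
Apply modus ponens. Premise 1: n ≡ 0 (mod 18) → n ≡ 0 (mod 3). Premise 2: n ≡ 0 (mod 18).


Modus ponens: from (P → Q) and P, infer Q.
P = 'n ≡ 0 (mod 18)' is asserted, and P → Q holds, so Q follows.

n ≡ 0 (mod 3).


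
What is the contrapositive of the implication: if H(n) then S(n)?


The contrapositive of (P → Q) is (¬Q → ¬P); it is logically equivalent to the original.
Here P = 'H(n)' and Q = 'S(n)'.

If not (S(n)), then not (H(n)).


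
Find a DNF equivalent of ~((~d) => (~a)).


Step 1: Rewrite implication then negate: ¬(¬(¬d) ∨ (¬a)) = (¬d) ∧ ¬(¬a).
Step 2: Eliminate any double negations (¬¬X = X).

(~d) & a


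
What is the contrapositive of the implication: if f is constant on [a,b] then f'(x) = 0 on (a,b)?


The contrapositive of (P → Q) is (¬Q → ¬P); it is logically equivalent to the original.
Here P = 'f is constant on [a,b]' and Q = 'f'(x) = 0 on (a,b)'.

If not (f'(x) = 0 on (a,b)), then not (f is constant on [a,b]).


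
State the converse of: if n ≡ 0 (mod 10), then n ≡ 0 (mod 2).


The converse of (P → Q) is (Q → P). It is not in general equivalent to the original.
Here P = 'n ≡ 0 (mod 10)' and Q = 'n ≡ 0 (mod 2)'.

If n ≡ 0 (mod 2), then n ≡ 0 (mod 10).


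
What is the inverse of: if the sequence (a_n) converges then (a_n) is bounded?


The inverse of (P → Q) is (¬P → ¬Q). It is equivalent to the converse, not to the original.
Here P = 'the sequence (a_n) converges' and Q = '(a_n) is bounded'.

If not (the sequence (a_n) converges), then not ((a_n) is bounded).


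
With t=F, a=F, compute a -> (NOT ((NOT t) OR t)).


Substitute t=F, a=F:
NOT t = T
(NOT t) OR t = T OR F = T
NOT ((NOT t) OR t) = F
a -> (NOT ((NOT t) OR t)) = F -> F = T

T


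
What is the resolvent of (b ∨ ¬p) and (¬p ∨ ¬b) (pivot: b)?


The clauses contain complementary literals b and ¬b.
Resolution eliminates this pair and disjoins the remaining literals (merging duplicates).

¬p


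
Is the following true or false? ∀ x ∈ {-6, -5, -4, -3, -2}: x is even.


Evaluate the predicate on each element: -6:T, -5:F, -4:T, -3:F, -2:T.
Counterexample x = -5 fails the predicate.

F


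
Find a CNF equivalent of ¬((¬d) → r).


Step 1: Rewrite (¬d) → r as ¬(¬d) ∨ r.
Step 2: Negate: ¬(¬(¬d) ∨ r) = (¬d) ∧ ¬r (De Morgan + double negation).

(¬d) ∧ (¬r)


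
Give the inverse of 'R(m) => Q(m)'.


The inverse of (P → Q) is (¬P → ¬Q). It is equivalent to the converse, not to the original.
Here P = 'R(m)' and Q = 'Q(m)'.

If not (R(m)), then not (Q(m)).


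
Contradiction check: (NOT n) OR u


Truth table over {n, u}:
n | u | φ
---------
F | F | T
T | F | F
F | T | T
T | T | T
Satisfying assignment at row 1: n=F, u=F gives T.

No, it is not a contradiction.


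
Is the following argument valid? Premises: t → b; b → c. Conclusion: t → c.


This matches the form of hypothetical syllogism: the conclusion follows in every model of the premises.

Valid.


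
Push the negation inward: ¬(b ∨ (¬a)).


De Morgan: the negation of a disjunction is the conjunction of the negations.
Distribute ¬ across ∨, flipping it to ∧, and negate each literal.

(¬b) ∧ a


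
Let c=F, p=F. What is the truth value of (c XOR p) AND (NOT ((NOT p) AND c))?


Substitute c=F, p=F:
c XOR p = F XOR F = F
NOT p = T
(NOT p) AND c = T AND F = F
NOT ((NOT p) AND c) = T
(c XOR p) AND (NOT ((NOT p) AND c)) = F AND T = F

F


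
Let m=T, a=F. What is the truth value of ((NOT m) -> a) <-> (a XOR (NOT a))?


Substitute m=T, a=F:
NOT m = F
(NOT m) -> a = F -> F = T
NOT a = T
a XOR (NOT a) = F XOR T = T
((NOT m) -> a) <-> (a XOR (NOT a)) = T <-> T = T

T


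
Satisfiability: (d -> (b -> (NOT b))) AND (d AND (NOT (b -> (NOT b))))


Check all 4 assignments over {b, d}:
b | d | φ
---------
F | F | F
T | F | F
F | T | F
T | T | F
No assignment makes the formula true.

Unsatisfiable.


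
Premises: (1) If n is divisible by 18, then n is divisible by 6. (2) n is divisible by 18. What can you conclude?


Modus ponens: from (P → Q) and P, infer Q.
P = 'n is divisible by 18' is asserted, and P → Q holds, so Q follows.

n is divisible by 6.


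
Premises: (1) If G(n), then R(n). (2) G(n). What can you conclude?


Modus ponens: from (P → Q) and P, infer Q.
P = 'G(n)' is asserted, and P → Q holds, so Q follows.

R(n).


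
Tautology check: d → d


Build the truth table over {d}:
d | φ
-----
F | T
T | T
Every row evaluates to true.

Yes, it is a tautology.


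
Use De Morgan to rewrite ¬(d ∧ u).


De Morgan: the negation of a conjunction is the disjunction of the negations.
Distribute ¬ across ∧, flipping it to ∨, and negate each literal.

(¬d) ∨ (¬u)


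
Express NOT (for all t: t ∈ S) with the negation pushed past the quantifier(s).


¬(for all x: φ) = there exists x: ¬φ, and ¬(there exists x: φ) = for all x: ¬φ.
Apply to the universal statement.

there exists t: NOT(t ∈ S)


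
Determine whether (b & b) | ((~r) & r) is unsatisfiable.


Truth table over {b, r}:
b | r | φ
---------
False | False | False
True | False | True
False | True | False
True | True | True
Satisfying assignment at row 2: b=True, r=False gives True.

No, it is not a contradiction.


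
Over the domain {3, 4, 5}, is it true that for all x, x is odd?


Evaluate the predicate on each element: 3:T, 4:F, 5:T.
Counterexample x = 4 fails the predicate.

F


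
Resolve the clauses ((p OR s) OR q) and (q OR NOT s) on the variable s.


The clauses contain complementary literals s and NOTs.
Resolution eliminates this pair and disjoins the remaining literals (merging duplicates).

(q OR p)


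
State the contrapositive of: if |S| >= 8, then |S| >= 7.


The contrapositive of (P → Q) is (¬Q → ¬P); it is logically equivalent to the original.
Here P = '|S| >= 8' and Q = '|S| >= 7'.

If not (|S| >= 7), then not (|S| >= 8).


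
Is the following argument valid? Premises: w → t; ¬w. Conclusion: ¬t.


This is denying the antecedent (fallacy). There exist truth assignments where the premises are all true but the conclusion is false.

Invalid.


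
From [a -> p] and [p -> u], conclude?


Hypothetical syllogism: from (P → Q) and (Q → R), infer (P → R).
Chain the two implications through the shared middle term 'p'.

a -> u


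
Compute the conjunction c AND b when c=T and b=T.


Conjunction is true only when both operands are true.
Substitute: c=T, b=T.
T AND T evaluates to T.

T


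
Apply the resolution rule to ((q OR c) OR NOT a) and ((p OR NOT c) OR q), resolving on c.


The clauses contain complementary literals c and NOTc.
Resolution eliminates this pair and disjoins the remaining literals (merging duplicates).

((q OR NOT a) OR p)


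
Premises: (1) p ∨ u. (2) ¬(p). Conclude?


Disjunctive syllogism: from (P ∨ Q) and ¬P, infer Q.
One disjunct, 'p', is ruled out; the other must hold.

u


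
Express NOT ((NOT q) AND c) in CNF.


Step 1: Apply De Morgan: ¬((¬q) ∧ c) = ¬(¬q) ∨ ¬c.
Step 2: Eliminate any double negations (¬¬X = X).

q OR (NOT c)


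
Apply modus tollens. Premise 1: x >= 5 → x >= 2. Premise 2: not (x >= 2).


Modus tollens: from (P → Q) and ¬Q, infer ¬P.
Q = 'x >= 2' is denied; since P → Q, P must also fail.

Not (x >= 5).


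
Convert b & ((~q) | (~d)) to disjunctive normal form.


Step 1: Distribute ∧ over ∨: b ∧ ((¬q) ∨ (¬d)) = (b ∧ (¬q)) ∨ (b ∧ (¬d)).

(b & (~q)) | (b & (~d))


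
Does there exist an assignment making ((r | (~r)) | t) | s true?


Search for a satisfying assignment over {r, s, t}.
Try r=False, s=False, t=False: the formula evaluates to True.
A satisfying assignment exists.

Satisfiable.


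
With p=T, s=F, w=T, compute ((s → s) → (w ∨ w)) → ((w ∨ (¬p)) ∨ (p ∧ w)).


Substitute p=T, s=F, w=T:
s → s = F → F = T
w ∨ w = T ∨ T = T
(s → s) → (w ∨ w) = T → T = T
¬p = F
w ∨ (¬p) = T ∨ F = T
p ∧ w = T ∧ T = T
(w ∨ (¬p)) ∨ (p ∧ w) = T ∨ T = T
((s → s) → (w ∨ w)) → ((w ∨ (¬p)) ∨ (p ∧ w)) = T → T = T

T


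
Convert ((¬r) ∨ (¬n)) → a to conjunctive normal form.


Step 1: Rewrite as ¬((¬r) ∨ (¬n)) ∨ a = (¬(¬r) ∧ ¬(¬n)) ∨ a.
Step 2: Distribute ∨ over ∧.
Step 3: Eliminate any double negations (¬¬X = X).

(r ∨ a) ∧ (n ∨ a)


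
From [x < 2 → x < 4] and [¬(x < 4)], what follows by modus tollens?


Modus tollens: from (P → Q) and ¬Q, infer ¬P.
Q = 'x < 4' is denied; since P → Q, P must also fail.

Not (x < 2).


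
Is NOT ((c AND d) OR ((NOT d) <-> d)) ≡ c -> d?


Compare truth tables:
c | d | φ | ψ
-------------
F | F | T | T
T | F | T | F
F | T | T | T
T | T | F | T
They differ at row 2 (c=T, d=F): φ=T but ψ=F.

No, they are not logically equivalent.


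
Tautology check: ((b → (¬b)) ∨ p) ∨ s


Build the truth table over {b, p, s}:
b | p | s | φ
-------------
F | F | F | T
T | F | F | F
F | T | F | T
T | T | F | T
F | F | T | T
T | F | T | T
F | T | T | T
T | T | T | T
Counterexample at row 2: with b=T, p=F, s=F, the formula is F.

No, it is not a tautology.


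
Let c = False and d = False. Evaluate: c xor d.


Exclusive or is true when exactly one operand is true.
Substitute: c=False, d=False.
False xor False evaluates to False.

False


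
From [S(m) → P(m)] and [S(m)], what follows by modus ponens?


Modus ponens: from (P → Q) and P, infer Q.
P = 'S(m)' is asserted, and P → Q holds, so Q follows.

P(m).


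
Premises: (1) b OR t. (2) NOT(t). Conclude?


Disjunctive syllogism: from (P ∨ Q) and ¬P, infer Q.
One disjunct, 't', is ruled out; the other must hold.

b


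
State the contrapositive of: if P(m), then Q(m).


The contrapositive of (P → Q) is (¬Q → ¬P); it is logically equivalent to the original.
Here P = 'P(m)' and Q = 'Q(m)'.

If not (Q(m)), then not (P(m)).


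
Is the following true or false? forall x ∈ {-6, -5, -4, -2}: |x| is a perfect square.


Evaluate the predicate on each element: -6:False, -5:False, -4:True, -2:False.
Counterexample x = -6 fails the predicate.

False


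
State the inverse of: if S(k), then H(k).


The inverse of (P → Q) is (¬P → ¬Q). It is equivalent to the converse, not to the original.
Here P = 'S(k)' and Q = 'H(k)'.

If not (S(k)), then not (H(k)).


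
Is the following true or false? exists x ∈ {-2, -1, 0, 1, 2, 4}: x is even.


Evaluate the predicate on each element: -2:True, -1:False, 0:True, 1:False, 2:True, 4:True.
Witness x = -2 satisfies the predicate.

True


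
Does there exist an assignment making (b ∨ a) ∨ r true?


Search for a satisfying assignment over {a, b, r}.
Try a=T, b=F, r=F: the formula evaluates to T.
A satisfying assignment exists.

Satisfiable.


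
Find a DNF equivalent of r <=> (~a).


Step 1: r ↔ (¬a) is true exactly when both agree: (r ∧ (¬a)) ∨ (¬r ∧ ¬(¬a)).
Step 2: Eliminate any double negations (¬¬X = X).

(r & (~a)) | ((~r) & a)


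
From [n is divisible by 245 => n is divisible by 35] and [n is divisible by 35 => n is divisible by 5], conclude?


Hypothetical syllogism: from (P → Q) and (Q → R), infer (P → R).
Chain the two implications through the shared middle term 'n is divisible by 35'.

n is divisible by 245 => n is divisible by 5


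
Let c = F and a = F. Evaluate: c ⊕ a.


Exclusive or is true when exactly one operand is true.
Substitute: c=F, a=F.
F ⊕ F evaluates to F.

F


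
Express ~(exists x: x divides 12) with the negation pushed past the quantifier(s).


¬(forall x: φ) = exists x: ¬φ, and ¬(exists x: φ) = forall x: ¬φ.
Apply to the existential statement.

forall x: ~(x divides 12)


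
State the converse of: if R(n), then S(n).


The converse of (P → Q) is (Q → P). It is not in general equivalent to the original.
Here P = 'R(n)' and Q = 'S(n)'.

If S(n), then R(n).


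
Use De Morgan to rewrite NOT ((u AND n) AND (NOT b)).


De Morgan: the negation of a conjunction is the disjunction of the negations.
Distribute NOT across AND, flipping it to OR, and negate each literal.

((NOT u) OR (NOT n)) OR b


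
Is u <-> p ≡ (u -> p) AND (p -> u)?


Compare truth tables:
p | u | φ | ψ
-------------
F | F | T | T
T | F | F | F
F | T | F | F
T | T | T | T
The columns φ and ψ agree on every row.

Yes, they are logically equivalent.


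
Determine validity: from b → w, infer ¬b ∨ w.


This matches the form of material implication: the conclusion follows in every model of the premises.

Valid.


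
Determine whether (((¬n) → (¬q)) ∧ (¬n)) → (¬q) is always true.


Build the truth table over {n, q}:
n | q | φ
---------
F | F | T
T | F | T
F | T | T
T | T | T
Every row evaluates to true.

Yes, it is a tautology.


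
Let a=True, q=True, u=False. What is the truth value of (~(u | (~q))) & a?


Substitute a=True, q=True, u=False:
~q = False
u | (~q) = False | False = False
~(u | (~q)) = True
(~(u | (~q))) & a = True & True = True

True


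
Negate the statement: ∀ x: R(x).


¬(∀ x: φ) = ∃ x: ¬φ, and ¬(∃ x: φ) = ∀ x: ¬φ.
Apply to the universal statement.

∃ x: ¬(R(x))


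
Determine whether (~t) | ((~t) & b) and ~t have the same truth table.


Compare truth tables:
b | t | φ | ψ
-------------
False | False | True | True
True | False | True | True
False | True | False | False
True | True | False | False
The columns φ and ψ agree on every row.

Yes, they are logically equivalent.


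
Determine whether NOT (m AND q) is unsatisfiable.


Truth table over {m, q}:
m | q | φ
---------
F | F | T
T | F | T
F | T | T
T | T | F
Satisfying assignment at row 1: m=F, q=F gives T.

No, it is not a contradiction.


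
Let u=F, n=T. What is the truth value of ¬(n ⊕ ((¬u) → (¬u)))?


Substitute u=F, n=T:
¬u = T
¬u = T
(¬u) → (¬u) = T → T = T
n ⊕ ((¬u) → (¬u)) = T ⊕ T = F
¬(n ⊕ ((¬u) → (¬u))) = T

T


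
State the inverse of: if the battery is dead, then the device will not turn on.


The inverse of (P → Q) is (¬P → ¬Q). It is equivalent to the converse, not to the original.
Here P = 'the battery is dead' and Q = 'the device will not turn on'.

If not (the battery is dead), then not (the device will not turn on).


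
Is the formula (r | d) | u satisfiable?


Search for a satisfying assignment over {d, r, u}.
Try d=True, r=False, u=False: the formula evaluates to True.
A satisfying assignment exists.

Satisfiable.


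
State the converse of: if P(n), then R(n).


The converse of (P → Q) is (Q → P). It is not in general equivalent to the original.
Here P = 'P(n)' and Q = 'R(n)'.

If R(n), then P(n).


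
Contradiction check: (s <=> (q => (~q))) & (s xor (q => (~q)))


Truth table over {q, s}:
q | s | φ
---------
False | False | False
True | False | False
False | True | False
True | True | False
Every row is false.

Yes, it is a contradiction.


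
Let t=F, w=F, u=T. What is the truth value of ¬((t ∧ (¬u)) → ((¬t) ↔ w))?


Substitute t=F, w=F, u=T:
¬u = F
t ∧ (¬u) = F ∧ F = F
¬t = T
(¬t) ↔ w = T ↔ F = F
(t ∧ (¬u)) → ((¬t) ↔ w) = F → F = T
¬((t ∧ (¬u)) → ((¬t) ↔ w)) = F

F


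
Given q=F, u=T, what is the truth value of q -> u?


Implication is false only when antecedent is true and consequent is false.
Substitute: q=F, u=T.
F -> T evaluates to T.

T


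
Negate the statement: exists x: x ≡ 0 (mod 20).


¬(forall x: φ) = exists x: ¬φ, and ¬(exists x: φ) = forall x: ¬φ.
Apply to the existential statement.

forall x: ~(x ≡ 0 (mod 20))


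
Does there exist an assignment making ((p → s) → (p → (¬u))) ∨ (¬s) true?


Search for a satisfying assignment over {p, s, u}.
Try p=F, s=F, u=F: the formula evaluates to T.
A satisfying assignment exists.

Satisfiable.


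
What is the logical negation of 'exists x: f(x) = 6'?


¬(forall x: φ) = exists x: ¬φ, and ¬(exists x: φ) = forall x: ¬φ.
Apply to the existential statement.

forall x: ~(f(x) = 6)


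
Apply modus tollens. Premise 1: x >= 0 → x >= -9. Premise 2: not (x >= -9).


Modus tollens: from (P → Q) and ¬Q, infer ¬P.
Q = 'x >= -9' is denied; since P → Q, P must also fail.

Not (x >= 0).


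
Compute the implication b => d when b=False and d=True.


Implication is false only when antecedent is true and consequent is false.
Substitute: b=False, d=True.
False => True evaluates to True.

True


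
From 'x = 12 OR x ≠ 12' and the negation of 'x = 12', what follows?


Disjunctive syllogism: from (P ∨ Q) and ¬P, infer Q.
One disjunct, 'x = 12', is ruled out; the other must hold.

x ≠ 12


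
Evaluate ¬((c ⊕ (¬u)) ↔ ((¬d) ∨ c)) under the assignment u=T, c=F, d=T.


Substitute u=T, c=F, d=T:
¬u = F
c ⊕ (¬u) = F ⊕ F = F
¬d = F
(¬d) ∨ c = F ∨ F = F
(c ⊕ (¬u)) ↔ ((¬d) ∨ c) = F ↔ F = T
¬((c ⊕ (¬u)) ↔ ((¬d) ∨ c)) = F

F


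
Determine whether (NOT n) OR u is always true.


Build the truth table over {n, u}:
n | u | φ
---------
F | F | T
T | F | F
F | T | T
T | T | T
Counterexample at row 2: with n=T, u=F, the formula is F.

No, it is not a tautology.


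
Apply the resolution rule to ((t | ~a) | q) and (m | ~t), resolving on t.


The clauses contain complementary literals t and ~t.
Resolution eliminates this pair and disjoins the remaining literals (merging duplicates).

((~a | q) | m)


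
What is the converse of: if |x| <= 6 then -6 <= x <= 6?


The converse of (P → Q) is (Q → P). It is not in general equivalent to the original.
Here P = '|x| <= 6' and Q = '-6 <= x <= 6'.

If -6 <= x <= 6, then |x| <= 6.


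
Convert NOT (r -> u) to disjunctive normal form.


Step 1: Rewrite implication then negate: ¬(¬r ∨ u) = r ∧ ¬u.

r AND (NOT u)


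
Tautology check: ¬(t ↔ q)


Build the truth table over {q, t}:
q | t | φ
---------
F | F | F
T | F | T
F | T | T
T | T | F
Counterexample at row 1: with q=F, t=F, the formula is F.

No, it is not a tautology.


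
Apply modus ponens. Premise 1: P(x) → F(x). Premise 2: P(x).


Modus ponens: from (P → Q) and P, infer Q.
P = 'P(x)' is asserted, and P → Q holds, so Q follows.

F(x).


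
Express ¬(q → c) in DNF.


Step 1: Rewrite implication then negate: ¬(¬q ∨ c) = q ∧ ¬c.

q ∧ (¬c)


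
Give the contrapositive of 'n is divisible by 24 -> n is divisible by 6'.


The contrapositive of (P → Q) is (¬Q → ¬P); it is logically equivalent to the original.
Here P = 'n is divisible by 24' and Q = 'n is divisible by 6'.

If not (n is divisible by 6), then not (n is divisible by 24).


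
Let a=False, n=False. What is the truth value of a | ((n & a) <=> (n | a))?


Substitute a=False, n=False:
n & a = False & False = False
n | a = False | False = False
(n & a) <=> (n | a) = False <=> False = True
a | ((n & a) <=> (n | a)) = False | True = True

True


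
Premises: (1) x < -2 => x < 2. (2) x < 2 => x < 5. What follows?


Hypothetical syllogism: from (P → Q) and (Q → R), infer (P → R).
Chain the two implications through the shared middle term 'x < 2'.

x < -2 => x < 5


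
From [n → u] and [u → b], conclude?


Hypothetical syllogism: from (P → Q) and (Q → R), infer (P → R).
Chain the two implications through the shared middle term 'u'.

n → b


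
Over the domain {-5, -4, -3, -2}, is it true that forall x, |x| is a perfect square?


Evaluate the predicate on each element: -5:False, -4:True, -3:False, -2:False.
Counterexample x = -5 fails the predicate.

False


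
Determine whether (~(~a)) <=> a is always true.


Build the truth table over {a}:
a | φ
-----
False | True
True | True
Every row evaluates to true.

Yes, it is a tautology.


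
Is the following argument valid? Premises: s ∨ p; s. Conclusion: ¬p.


This is affirming a disjunct (fallacy). There exist truth assignments where the premises are all true but the conclusion is false.

Invalid.


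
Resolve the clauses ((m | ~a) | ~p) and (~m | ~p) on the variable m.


The clauses contain complementary literals m and ~m.
Resolution eliminates this pair and disjoins the remaining literals (merging duplicates).

(~a | ~p)


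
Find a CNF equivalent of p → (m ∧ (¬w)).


Step 1: Rewrite p → (m ∧ (¬w)) as ¬p ∨ (m ∧ (¬w)).
Step 2: Distribute ∨ over ∧.

((¬p) ∨ m) ∧ ((¬p) ∨ (¬w))


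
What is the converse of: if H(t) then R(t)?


The converse of (P → Q) is (Q → P). It is not in general equivalent to the original.
Here P = 'H(t)' and Q = 'R(t)'.

If R(t), then H(t).


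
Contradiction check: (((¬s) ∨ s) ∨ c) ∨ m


Truth table over {c, m, s}:
c | m | s | φ
-------------
F | F | F | T
T | F | F | T
F | T | F | T
T | T | F | T
F | F | T | T
T | F | T | T
F | T | T | T
T | T | T | T
Satisfying assignment at row 1: c=F, m=F, s=F gives T.

No, it is not a contradiction.


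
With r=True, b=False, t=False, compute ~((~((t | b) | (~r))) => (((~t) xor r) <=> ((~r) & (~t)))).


Substitute r=True, b=False, t=False:
… (earlier sub-steps elided)
(t | b) | (~r) = False | False = False
~((t | b) | (~r)) = True
~t = True
(~t) xor r = True xor True = False
~r = False
~t = True
(~r) & (~t) = False & True = False
((~t) xor r) <=> ((~r) & (~t)) = False <=> False = True
(~((t | b) | (~r))) => (((~t) xor r) <=> ((~r) & (~t))) = True => True = True
~((~((t | b) | (~r))) => (((~t) xor r) <=> ((~r) & (~t)))) = False

False


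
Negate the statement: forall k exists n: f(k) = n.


Negation flips each quantifier (∀↔∃) and negates the inner predicate.
¬(forall k exists n: φ) = exists k forall n: ¬φ.

exists k forall n: ~(f(k) = n)


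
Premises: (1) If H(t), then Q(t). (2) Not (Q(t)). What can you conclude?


Modus tollens: from (P → Q) and ¬Q, infer ¬P.
Q = 'Q(t)' is denied; since P → Q, P must also fail.

Not (H(t)).


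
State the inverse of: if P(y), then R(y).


The inverse of (P → Q) is (¬P → ¬Q). It is equivalent to the converse, not to the original.
Here P = 'P(y)' and Q = 'R(y)'.

If not (P(y)), then not (R(y)).


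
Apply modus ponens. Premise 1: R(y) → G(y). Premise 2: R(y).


Modus ponens: from (P → Q) and P, infer Q.
P = 'R(y)' is asserted, and P → Q holds, so Q follows.

G(y).


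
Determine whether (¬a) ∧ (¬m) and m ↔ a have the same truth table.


Compare truth tables:
a | m | φ | ψ
-------------
F | F | T | T
T | F | F | F
F | T | F | F
T | T | F | T
They differ at row 4 (a=T, m=T): φ=F but ψ=T.

No, they are not logically equivalent.


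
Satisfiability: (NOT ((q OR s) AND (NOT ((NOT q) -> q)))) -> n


Search for a satisfying assignment over {n, q, s}.
Try n=T, q=F, s=F: the formula evaluates to T.
A satisfying assignment exists.

Satisfiable.


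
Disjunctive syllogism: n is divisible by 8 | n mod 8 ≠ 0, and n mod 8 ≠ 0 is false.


Disjunctive syllogism: from (P ∨ Q) and ¬P, infer Q.
One disjunct, 'n mod 8 ≠ 0', is ruled out; the other must hold.

n is divisible by 8


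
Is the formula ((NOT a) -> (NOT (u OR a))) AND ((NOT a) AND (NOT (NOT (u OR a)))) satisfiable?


Check all 4 assignments over {a, u}:
a | u | φ
---------
F | F | F
T | F | F
F | T | F
T | T | F
No assignment makes the formula true.

Unsatisfiable.


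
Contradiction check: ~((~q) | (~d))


Truth table over {d, q}:
d | q | φ
---------
False | False | False
True | False | False
False | True | False
True | True | True
Satisfying assignment at row 4: d=True, q=True gives True.

No, it is not a contradiction.


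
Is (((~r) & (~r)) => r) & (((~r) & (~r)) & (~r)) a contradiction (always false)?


Truth table over {r}:
r | φ
-----
False | False
True | False
Every row is false.

Yes, it is a contradiction.


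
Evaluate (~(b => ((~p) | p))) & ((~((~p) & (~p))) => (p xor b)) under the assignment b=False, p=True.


Substitute b=False, p=True:
… (earlier sub-steps elided)
(~p) | p = False | True = True
b => ((~p) | p) = False => True = True
~(b => ((~p) | p)) = False
~p = False
~p = False
(~p) & (~p) = False & False = False
~((~p) & (~p)) = True
p xor b = True xor False = True
(~((~p) & (~p))) => (p xor b) = True => True = True
(~(b => ((~p) | p))) & ((~((~p) & (~p))) => (p xor b)) = False & True = False

False


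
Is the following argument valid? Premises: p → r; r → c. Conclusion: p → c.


This matches the form of hypothetical syllogism: the conclusion follows in every model of the premises.

Valid.


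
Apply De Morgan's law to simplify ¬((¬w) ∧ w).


De Morgan: the negation of a conjunction is the disjunction of the negations.
Distribute ¬ across ∧, flipping it to ∨, and negate each literal.

w ∨ (¬w)


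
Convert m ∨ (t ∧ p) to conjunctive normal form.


Step 1: Distribute ∨ over ∧: m ∨ (t ∧ p) = (m ∨ t) ∧ (m ∨ p).

(m ∨ t) ∧ (m ∨ p)


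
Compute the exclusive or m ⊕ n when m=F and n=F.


Exclusive or is true when exactly one operand is true.
Substitute: m=F, n=F.
F ⊕ F evaluates to F.

F


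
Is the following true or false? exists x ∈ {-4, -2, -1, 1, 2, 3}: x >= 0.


Evaluate the predicate on each element: -4:False, -2:False, -1:False, 1:True, 2:True, 3:True.
Witness x = 1 satisfies the predicate.

True


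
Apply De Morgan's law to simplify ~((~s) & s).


De Morgan: the negation of a conjunction is the disjunction of the negations.
Distribute ~ across &, flipping it to |, and negate each literal.

s | (~s)


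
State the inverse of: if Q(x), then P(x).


The inverse of (P → Q) is (¬P → ¬Q). It is equivalent to the converse, not to the original.
Here P = 'Q(x)' and Q = 'P(x)'.

If not (Q(x)), then not (P(x)).


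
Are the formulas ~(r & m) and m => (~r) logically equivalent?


Compare truth tables:
m | r | φ | ψ
-------------
False | False | True | True
True | False | True | True
False | True | True | True
True | True | False | False
The columns φ and ψ agree on every row.

Yes, they are logically equivalent.


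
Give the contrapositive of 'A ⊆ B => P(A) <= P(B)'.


The contrapositive of (P → Q) is (¬Q → ¬P); it is logically equivalent to the original.
Here P = 'A ⊆ B' and Q = 'P(A) <= P(B)'.

If not (P(A) <= P(B)), then not (A ⊆ B).


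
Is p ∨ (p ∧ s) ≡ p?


Compare truth tables:
p | s | φ | ψ
-------------
F | F | F | F
T | F | T | T
F | T | F | F
T | T | T | T
The columns φ and ψ agree on every row.

Yes, they are logically equivalent.


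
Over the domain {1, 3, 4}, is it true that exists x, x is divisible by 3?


Evaluate the predicate on each element: 1:False, 3:True, 4:False.
Witness x = 3 satisfies the predicate.

True


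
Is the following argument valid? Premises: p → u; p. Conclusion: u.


This matches the form of modus ponens: the conclusion follows in every model of the premises.

Valid.


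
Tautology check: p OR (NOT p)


Build the truth table over {p}:
p | φ
-----
F | T
T | T
Every row evaluates to true.

Yes, it is a tautology.


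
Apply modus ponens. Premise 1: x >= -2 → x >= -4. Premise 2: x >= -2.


Modus ponens: from (P → Q) and P, infer Q.
P = 'x >= -2' is asserted, and P → Q holds, so Q follows.

x >= -4.


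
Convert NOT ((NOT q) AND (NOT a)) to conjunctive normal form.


Step 1: Apply De Morgan: ¬((¬q) ∧ (¬a)) = ¬(¬q) ∨ ¬(¬a).
Step 2: Eliminate any double negations (¬¬X = X).

q OR a


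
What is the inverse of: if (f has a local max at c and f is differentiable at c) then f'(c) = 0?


The inverse of (P → Q) is (¬P → ¬Q). It is equivalent to the converse, not to the original.
Here P = '(f has a local max at c and f is differentiable at c)' and Q = 'f'(c) = 0'.

If not ((f has a local max at c and f is differentiable at c)), then not (f'(c) = 0).


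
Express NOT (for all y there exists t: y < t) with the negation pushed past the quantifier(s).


Negation flips each quantifier (∀↔∃) and negates the inner predicate.
¬(for all y there exists t: φ) = there exists y for all t: ¬φ.

there exists y for all t: NOT(y < t)


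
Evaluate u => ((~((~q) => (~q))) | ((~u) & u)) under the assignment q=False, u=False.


Substitute q=False, u=False:
~q = True
~q = True
(~q) => (~q) = True => True = True
~((~q) => (~q)) = False
~u = True
(~u) & u = True & False = False
(~((~q) => (~q))) | ((~u) & u) = False | False = False
u => ((~((~q) => (~q))) | ((~u) & u)) = False => False = True

True


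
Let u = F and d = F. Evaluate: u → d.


Implication is false only when antecedent is true and consequent is false.
Substitute: u=F, d=F.
F → F evaluates to T.

T


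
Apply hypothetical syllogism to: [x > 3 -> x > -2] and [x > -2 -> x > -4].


Hypothetical syllogism: from (P → Q) and (Q → R), infer (P → R).
Chain the two implications through the shared middle term 'x > -2'.

x > 3 -> x > -4
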